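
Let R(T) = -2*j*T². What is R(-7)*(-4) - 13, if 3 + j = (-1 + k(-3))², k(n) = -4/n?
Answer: -10309/9 ≈ -1145.4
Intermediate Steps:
j = -26/9 (j = -3 + (-1 - 4/(-3))² = -3 + (-1 - 4*(-⅓))² = -3 + (-1 + 4/3)² = -3 + (⅓)² = -3 + ⅑ = -26/9 ≈ -2.8889)
R(T) = 52*T²/9 (R(T) = -(-52)*T²/9 = 52*T²/9)
R(-7)*(-4) - 13 = ((52/9)*(-7)²)*(-4) - 13 = ((52/9)*49)*(-4) - 13 = (2548/9)*(-4) - 13 = -10192/9 - 13 = -10309/9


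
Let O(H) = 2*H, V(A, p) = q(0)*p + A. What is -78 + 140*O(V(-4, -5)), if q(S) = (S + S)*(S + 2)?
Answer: -1198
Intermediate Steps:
q(S) = 2*S*(2 + S) (q(S) = (2*S)*(2 + S) = 2*S*(2 + S))
V(A, p) = A (V(A, p) = (2*0*(2 + 0))*p + A = (2*0*2)*p + A = 0*p + A = 0 + A = A)
-78 + 140*O(V(-4, -5)) = -78 + 140*(2*(-4)) = -78 + 140*(-8) = -78 - 1120 = -1198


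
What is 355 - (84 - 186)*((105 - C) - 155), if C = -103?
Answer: 5761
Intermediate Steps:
355 - (84 - 186)*((105 - C) - 155) = 355 - (84 - 186)*((105 - 1*(-103)) - 155) = 355 - (-102)*((105 + 103) - 155) = 355 - (-102)*(208 - 155) = 355 - (-102)*53 = 355 - 1*(-5406) = 355 + 5406 = 5761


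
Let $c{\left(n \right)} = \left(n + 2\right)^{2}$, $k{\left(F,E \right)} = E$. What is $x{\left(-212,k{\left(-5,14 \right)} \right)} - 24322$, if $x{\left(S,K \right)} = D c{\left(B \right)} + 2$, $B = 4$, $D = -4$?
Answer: $-24464$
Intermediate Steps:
$c{\left(n \right)} = \left(2 + n\right)^{2}$
$x{\left(S,K \right)} = -142$ ($x{\left(S,K \right)} = - 4 \left(2 + 4\right)^{2} + 2 = - 4 \cdot 6^{2} + 2 = \left(-4\right) 36 + 2 = -144 + 2 = -142$)
$x{\left(-212,k{\left(-5,14 \right)} \right)} - 24322 = -142 - 24322 = -24464$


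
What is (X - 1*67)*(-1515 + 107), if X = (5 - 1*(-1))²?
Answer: 43648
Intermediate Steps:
X = 36 (X = (5 + 1)² = 6² = 36)
(X - 1*67)*(-1515 + 107) = (36 - 1*67)*(-1515 + 107) = (36 - 67)*(-1408) = -31*(-1408) = 43648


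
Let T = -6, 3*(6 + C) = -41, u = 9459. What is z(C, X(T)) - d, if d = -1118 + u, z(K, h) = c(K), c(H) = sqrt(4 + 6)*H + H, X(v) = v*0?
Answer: -25082/3 - 59*sqrt(10)/3 ≈ -8422.9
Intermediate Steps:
C = -59/3 (C = -6 + (1/3)*(-41) = -6 - 41/3 = -59/3 ≈ -19.667)
X(v) = 0
c(H) = H + H*sqrt(10) (c(H) = sqrt(10)*H + H = H*sqrt(10) + H = H + H*sqrt(10))
z(K, h) = K*(1 + sqrt(10))
d = 8341 (d = -1118 + 9459 = 8341)
z(C, X(T)) - d = -59*(1 + sqrt(10))/3 - 1*8341 = (-59/3 - 59*sqrt(10)/3) - 8341 = -25082/3 - 59*sqrt(10)/3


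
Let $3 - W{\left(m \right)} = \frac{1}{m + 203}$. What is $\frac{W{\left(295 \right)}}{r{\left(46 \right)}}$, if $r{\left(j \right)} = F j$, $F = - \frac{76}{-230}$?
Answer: $\frac{7465}{37848} \approx 0.19724$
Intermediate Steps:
$F = \frac{38}{115}$ ($F = \left(-76\right) \left(- \frac{1}{230}\right) = \frac{38}{115} \approx 0.33043$)
$r{\left(j \right)} = \frac{38 j}{115}$
$W{\left(m \right)} = 3 - \frac{1}{203 + m}$ ($W{\left(m \right)} = 3 - \frac{1}{m + 203} = 3 - \frac{1}{203 + m}$)
$\frac{W{\left(295 \right)}}{r{\left(46 \right)}} = \frac{\frac{1}{203 + 295} \left(608 + 3 \cdot 295\right)}{\frac{38}{115} \cdot 46} = \frac{\frac{1}{498} \left(608 + 885\right)}{\frac{76}{5}} = \frac{1}{498} \cdot 1493 \cdot \frac{5}{76} = \frac{1493}{498} \cdot \frac{5}{76} = \frac{7465}{37848}$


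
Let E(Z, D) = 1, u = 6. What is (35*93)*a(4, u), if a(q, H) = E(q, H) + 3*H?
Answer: 61845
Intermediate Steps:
a(q, H) = 1 + 3*H
(35*93)*a(4, u) = (35*93)*(1 + 3*6) = 3255*(1 + 18) = 3255*19 = 61845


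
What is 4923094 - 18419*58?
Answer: 3854792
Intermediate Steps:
4923094 - 18419*58 = 4923094 - 1068302 = 3854792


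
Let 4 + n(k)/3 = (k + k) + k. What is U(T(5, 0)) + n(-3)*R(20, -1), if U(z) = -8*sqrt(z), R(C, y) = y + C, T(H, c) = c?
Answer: -741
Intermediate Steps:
R(C, y) = C + y
n(k) = -12 + 9*k (n(k) = -12 + 3*((k + k) + k) = -12 + 3*(2*k + k) = -12 + 3*(3*k) = -12 + 9*k)
U(T(5, 0)) + n(-3)*R(20, -1) = -8*sqrt(0) + (-12 + 9*(-3))*(20 - 1) = -8*0 + (-12 - 27)*19 = 0 - 39*19 = 0 - 741 = -741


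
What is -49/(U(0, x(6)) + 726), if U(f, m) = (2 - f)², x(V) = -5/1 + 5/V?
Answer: -49/730 ≈ -0.067123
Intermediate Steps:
x(V) = -5 + 5/V (x(V) = -5*1 + 5/V = -5 + 5/V)
-49/(U(0, x(6)) + 726) = -49/((-2 + 0)² + 726) = -49/((-2)² + 726) = -49/(4 + 726) = -49/730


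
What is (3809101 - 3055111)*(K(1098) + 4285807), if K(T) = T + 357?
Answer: 3232552675380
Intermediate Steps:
K(T) = 357 + T
(3809101 - 3055111)*(K(1098) + 4285807) = (3809101 - 3055111)*((357 + 1098) + 4285807) = 753990*(1455 + 4285807) = 753990*4287262 = 3232552675380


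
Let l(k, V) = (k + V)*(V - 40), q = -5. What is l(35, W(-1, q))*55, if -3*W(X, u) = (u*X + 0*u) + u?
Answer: -77000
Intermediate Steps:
W(X, u) = -u/3 - X*u/3 (W(X, u) = -((u*X + 0*u) + u)/3 = -((X*u + 0) + u)/3 = -(X*u + u)/3 = -(u + X*u)/3 = -u/3 - X*u/3)
l(k, V) = (-40 + V)*(V + k) (l(k, V) = (V + k)*(-40 + V) = (-40 + V)*(V + k))
l(35, W(-1, q))*55 = ((-⅓*(-5)*(1 - 1))² - (-40)*(-5)*(1 - 1)/3 - 40*35 - ⅓*(-5)*(1 - 1)*35)*55 = ((-⅓*(-5)*0)² - (-40)*(-5)*0/3 - 1400 - ⅓*(-5)*0*35)*55 = (0² - 40*0 - 1400 + 0*35)*55 = (0 + 0 - 1400 + 0)*55 = -1400*55 = -77000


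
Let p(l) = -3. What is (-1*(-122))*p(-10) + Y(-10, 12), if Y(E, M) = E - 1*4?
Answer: -380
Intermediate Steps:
Y(E, M) = -4 + E (Y(E, M) = E - 4 = -4 + E)
(-1*(-122))*p(-10) + Y(-10, 12) = -1*(-122)*(-3) + (-4 - 10) = 122*(-3) - 14 = -366 - 14 = -380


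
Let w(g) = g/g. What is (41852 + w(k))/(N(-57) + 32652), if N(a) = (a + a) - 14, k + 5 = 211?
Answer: 41853/32524 ≈ 1.2868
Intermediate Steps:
k = 206 (k = -5 + 211 = 206)
w(g) = 1
N(a) = -14 + 2*a (N(a) = 2*a - 14 = -14 + 2*a)
(41852 + w(k))/(N(-57) + 32652) = (41852 + 1)/((-14 + 2*(-57)) + 32652) = 41853/((-14 - 114) + 32652) = 41853/(-128 + 32652) = 41853/32524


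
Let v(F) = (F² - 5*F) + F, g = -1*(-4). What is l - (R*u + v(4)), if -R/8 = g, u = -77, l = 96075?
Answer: 93611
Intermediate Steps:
g = 4
v(F) = F² - 4*F
R = -32 (R = -8*4 = -32)
l - (R*u + v(4)) = 96075 - (-32*(-77) + 4*(-4 + 4)) = 96075 - (2464 + 4*0) = 96075 - (2464 + 0) = 96075 - 1*2464 = 96075 - 2464 = 93611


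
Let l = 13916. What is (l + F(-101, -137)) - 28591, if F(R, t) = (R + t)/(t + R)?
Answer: -14674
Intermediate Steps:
F(R, t) = 1 (F(R, t) = (R + t)/(R + t) = 1)
(l + F(-101, -137)) - 28591 = (13916 + 1) - 28591 = 13917 - 28591 = -14674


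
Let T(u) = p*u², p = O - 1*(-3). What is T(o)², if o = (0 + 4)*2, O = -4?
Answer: 4096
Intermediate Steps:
o = 8 (o = 4*2 = 8)
p = -1 (p = -4 - 1*(-3) = -4 + 3 = -1)
T(u) = -u²
T(o)² = (-1*8²)² = (-1*64)² = (-64)² = 4096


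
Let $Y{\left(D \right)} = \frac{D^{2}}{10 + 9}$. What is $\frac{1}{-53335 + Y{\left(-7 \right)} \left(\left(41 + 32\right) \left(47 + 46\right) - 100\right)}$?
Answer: $- \frac{19}{685604} \approx -2.7713 \cdot 10^{-5}$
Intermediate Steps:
$Y{\left(D \right)} = \frac{D^{2}}{19}$
$\frac{1}{-53335 + Y{\left(-7 \right)} \left(\left(41 + 32\right) \left(47 + 46\right) - 100\right)} = \frac{1}{-53335 + \frac{\left(-7\right)^{2}}{19} \left(\left(41 + 32\right) \left(47 + 46\right) - 100\right)} = \frac{1}{-53335 + \frac{1}{19} \cdot 49 \left(73 \cdot 93 - 100\right)} = \frac{1}{-53335 + \frac{49 \left(6789 - 100\right)}{19}} = \frac{1}{-53335 + \frac{49}{19} \cdot 6689} = \frac{1}{-53335 + \frac{327761}{19}} = \frac{1}{- \frac{685604}{19}} = - \frac{19}{685604}$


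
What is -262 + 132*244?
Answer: 31946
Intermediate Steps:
-262 + 132*244 = -262 + 32208 = 31946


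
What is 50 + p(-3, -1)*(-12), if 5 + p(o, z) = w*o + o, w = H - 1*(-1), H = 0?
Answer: 182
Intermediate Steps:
w = 1 (w = 0 - 1*(-1) = 0 + 1 = 1)
p(o, z) = -5 + 2*o (p(o, z) = -5 + (1*o + o) = -5 + (o + o) = -5 + 2*o)
50 + p(-3, -1)*(-12) = 50 + (-5 + 2*(-3))*(-12) = 50 + (-5 - 6)*(-12) = 50 - 11*(-12) = 50 + 132 = 182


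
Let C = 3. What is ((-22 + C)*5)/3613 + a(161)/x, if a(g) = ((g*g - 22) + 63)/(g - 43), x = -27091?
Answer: -198745408/5774907197 ≈ -0.034415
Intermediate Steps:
a(g) = (41 + g²)/(-43 + g) (a(g) = ((g² - 22) + 63)/(-43 + g) = ((-22 + g²) + 63)/(-43 + g) = (41 + g²)/(-43 + g))
((-22 + C)*5)/3613 + a(161)/x = ((-22 + 3)*5)/3613 + ((41 + 161²)/(-43 + 161))/(-27091) = -19*5*(1/3613) + ((41 + 25921)/118)*(-1/27091) = -95*1/3613 + ((1/118)*25962)*(-1/27091) = -95/3613 + (12981/59)*(-1/27091) = -95/3613 - 12981/1598369 = -198745408/5774907197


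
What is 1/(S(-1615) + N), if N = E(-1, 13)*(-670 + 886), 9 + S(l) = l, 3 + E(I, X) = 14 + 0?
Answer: 1/752 ≈ 0.0013298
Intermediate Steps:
E(I, X) = 11 (E(I, X) = -3 + (14 + 0) = -3 + 14 = 11)
S(l) = -9 + l
N = 2376 (N = 11*(-670 + 886) = 11*216 = 2376)
1/(S(-1615) + N) = 1/((-9 - 1615) + 2376) = 1/(-1624 + 2376) = 1/752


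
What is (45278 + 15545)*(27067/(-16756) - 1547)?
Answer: -1578271636977/16756 ≈ -9.4191e+7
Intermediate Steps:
(45278 + 15545)*(27067/(-16756) - 1547) = 60823*(27067*(-1/16756) - 1547) = 60823*(-27067/16756 - 1547) = 60823*(-25948599/16756) = -1578271636977/16756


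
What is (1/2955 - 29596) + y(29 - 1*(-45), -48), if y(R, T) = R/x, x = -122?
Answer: -5334936254/180255 ≈ -29597.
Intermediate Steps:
y(R, T) = -R/122 (y(R, T) = R/(-122) = R*(-1/122) = -R/122)
(1/2955 - 29596) + y(29 - 1*(-45), -48) = (1/2955 - 29596) - (29 - 1*(-45))/122 = (1/2955 - 29596) - (29 + 45)/122 = -87456179/2955 - 1/122*74 = -87456179/2955 - 37/61 = -5334936254/180255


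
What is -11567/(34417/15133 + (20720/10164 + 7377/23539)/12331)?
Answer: -18443302920512087937/3626622606405302 ≈ -5085.5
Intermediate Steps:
-11567/(34417/15133 + (20720/10164 + 7377/23539)/12331) = -11567/(34417*(1/15133) + (20720*(1/10164) + 7377*(1/23539))*(1/12331)) = -11567/(34417/15133 + (740/363 + 7377/23539)*(1/12331)) = -11567/(34417/15133 + (20096711/8544657)*(1/12331)) = -11567/(34417/15133 + 20096711/105364165467) = -11567/3626622606405302/1594475916012111 = -11567*1594475916012111/3626622606405302 = -18443302920512087937/3626622606405302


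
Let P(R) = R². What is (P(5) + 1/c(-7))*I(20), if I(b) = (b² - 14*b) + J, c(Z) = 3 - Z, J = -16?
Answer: 13052/5 ≈ 2610.4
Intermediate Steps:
I(b) = -16 + b² - 14*b (I(b) = (b² - 14*b) - 16 = -16 + b² - 14*b)
(P(5) + 1/c(-7))*I(20) = (5² + 1/(3 - 1*(-7)))*(-16 + 20² - 14*20) = (25 + 1/(3 + 7))*(-16 + 400 - 280) = (25 + 1/10)*104 = (25 + ⅒)*104 = (251/10)*104 = 13052/5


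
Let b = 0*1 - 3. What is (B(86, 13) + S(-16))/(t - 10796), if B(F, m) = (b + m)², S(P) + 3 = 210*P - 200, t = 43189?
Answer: -3463/32393 ≈ -0.10691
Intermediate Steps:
S(P) = -203 + 210*P (S(P) = -3 + (210*P - 200) = -3 + (-200 + 210*P) = -203 + 210*P)
b = -3 (b = 0 - 3 = -3)
B(F, m) = (-3 + m)²
(B(86, 13) + S(-16))/(t - 10796) = ((-3 + 13)² + (-203 + 210*(-16)))/(43189 - 10796) = (10² + (-203 - 3360))/32393 = (100 - 3563)*(1/32393) = -3463*1/32393 = -3463/32393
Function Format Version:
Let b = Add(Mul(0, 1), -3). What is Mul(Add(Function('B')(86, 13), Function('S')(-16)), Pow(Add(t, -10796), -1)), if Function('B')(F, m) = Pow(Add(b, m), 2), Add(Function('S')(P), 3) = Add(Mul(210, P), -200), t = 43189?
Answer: Rational(-3463, 32393) ≈ -0.10691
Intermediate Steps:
Function('S')(P) = Add(-203, Mul(210, P)) (Function('S')(P) = Add(-3, Add(Mul(210, P), -200)) = Add(-3, Add(-200, Mul(210, P))) = Add(-203, Mul(210, P)))
b = -3 (b = Add(0, -3) = -3)
Function('B')(F, m) = Pow(Add(-3, m), 2)
Mul(Add(Function('B')(86, 13), Function('S')(-16)), Pow(Add(t, -10796), -1)) = Mul(Add(Pow(Add(-3, 13), 2), Add(-203, Mul(210, -16))), Pow(Add(43189, -10796), -1)) = Mul(Add(Pow(10, 2), Add(-203, -3360)), Pow(32393, -1)) = Mul(Add(100, -3563), Rational(1, 32393)) = Mul(-3463, Rational(1, 32393)) = Rational(-3463, 32393)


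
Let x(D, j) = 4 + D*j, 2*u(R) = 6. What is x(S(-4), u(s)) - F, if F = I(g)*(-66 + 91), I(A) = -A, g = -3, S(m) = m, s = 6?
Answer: -83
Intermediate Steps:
u(R) = 3 (u(R) = (1/2)*6 = 3)
F = 75 (F = (-1*(-3))*(-66 + 91) = 3*25 = 75)
x(S(-4), u(s)) - F = (4 - 4*3) - 1*75 = (4 - 12) - 75 = -8 - 75 = -83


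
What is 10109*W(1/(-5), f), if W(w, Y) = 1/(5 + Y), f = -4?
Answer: 10109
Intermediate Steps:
10109*W(1/(-5), f) = 10109/(5 - 4) = 10109/1 = 10109*1 = 10109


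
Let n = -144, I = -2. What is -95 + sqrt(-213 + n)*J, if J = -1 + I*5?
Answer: -95 - 11*I*sqrt(357) ≈ -95.0 - 207.84*I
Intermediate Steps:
J = -11 (J = -1 - 2*5 = -1 - 10 = -11)
-95 + sqrt(-213 + n)*J = -95 + sqrt(-213 - 144)*(-11) = -95 + sqrt(-357)*(-11) = -95 + (I*sqrt(357))*(-11) = -95 - 11*I*sqrt(357)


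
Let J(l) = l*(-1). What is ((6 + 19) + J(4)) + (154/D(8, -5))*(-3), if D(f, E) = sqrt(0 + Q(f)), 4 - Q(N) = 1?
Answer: 21 - 154*sqrt(3) ≈ -245.74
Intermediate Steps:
Q(N) = 3 (Q(N) = 4 - 1*1 = 4 - 1 = 3)
J(l) = -l
D(f, E) = sqrt(3) (D(f, E) = sqrt(0 + 3) = sqrt(3))
((6 + 19) + J(4)) + (154/D(8, -5))*(-3) = ((6 + 19) - 1*4) + (154/(sqrt(3)))*(-3) = (25 - 4) + (154*(sqrt(3)/3))*(-3) = 21 + (154*sqrt(3)/3)*(-3) = 21 - 154*sqrt(3)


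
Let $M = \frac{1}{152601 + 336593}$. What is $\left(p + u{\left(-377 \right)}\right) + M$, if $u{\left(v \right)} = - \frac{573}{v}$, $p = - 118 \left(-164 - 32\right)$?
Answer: $\frac{4265688028203}{184426138} \approx 23130.0$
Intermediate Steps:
$p = 23128$ ($p = \left(-118\right) \left(-196\right) = 23128$)
$M = \frac{1}{489194} \approx 2.0442 \cdot 10^{-6}$
$\left(p + u{\left(-377 \right)}\right) + M = \left(23128 - \frac{573}{-377}\right) + \frac{1}{489194} = \left(23128 - - \frac{573}{377}\right) + \frac{1}{489194} = \left(23128 + \frac{573}{377}\right) + \frac{1}{489194} = \frac{8719829}{377} + \frac{1}{489194} = \frac{4265688028203}{184426138}$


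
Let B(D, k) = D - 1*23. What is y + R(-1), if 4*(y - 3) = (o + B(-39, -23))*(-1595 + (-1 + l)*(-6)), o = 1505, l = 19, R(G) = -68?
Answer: -2457689/4 ≈ -6.1442e+5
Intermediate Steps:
B(D, k) = -23 + D (B(D, k) = D - 23 = -23 + D)
y = -2457417/4 (y = 3 + ((1505 + (-23 - 39))*(-1595 + (-1 + 19)*(-6)))/4 = 3 + ((1505 - 62)*(-1595 + 18*(-6)))/4 = 3 + (1443*(-1595 - 108))/4 = 3 + (1443*(-1703))/4 = 3 + (¼)*(-2457429) = 3 - 2457429/4 = -2457417/4 ≈ -6.1435e+5)
y + R(-1) = -2457417/4 - 68 = -2457689/4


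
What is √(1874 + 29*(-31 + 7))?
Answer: √1178 ≈ 34.322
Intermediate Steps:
√(1874 + 29*(-31 + 7)) = √(1874 + 29*(-24)) = √(1874 - 696) = √1178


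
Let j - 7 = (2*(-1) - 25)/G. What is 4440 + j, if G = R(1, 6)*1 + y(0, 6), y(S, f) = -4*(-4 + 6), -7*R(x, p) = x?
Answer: 84556/19 ≈ 4450.3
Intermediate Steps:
R(x, p) = -x/7
y(S, f) = -8 (y(S, f) = -4*2 = -8)
G = -57/7 (G = -⅐*1*1 - 8 = -⅐*1 - 8 = -⅐ - 8 = -57/7 ≈ -8.1429)
j = 196/19 (j = 7 + (2*(-1) - 25)/(-57/7) = 7 + (-2 - 25)*(-7/57) = 7 - 27*(-7/57) = 7 + 63/19 = 196/19 ≈ 10.316)
4440 + j = 4440 + 196/19 = 84556/19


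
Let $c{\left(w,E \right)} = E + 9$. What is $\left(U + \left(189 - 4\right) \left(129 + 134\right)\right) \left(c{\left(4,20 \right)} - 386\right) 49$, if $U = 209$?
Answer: $-854777952$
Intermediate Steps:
$c{\left(w,E \right)} = 9 + E$
$\left(U + \left(189 - 4\right) \left(129 + 134\right)\right) \left(c{\left(4,20 \right)} - 386\right) 49 = \left(209 + \left(189 - 4\right) \left(129 + 134\right)\right) \left(\left(9 + 20\right) - 386\right) 49 = \left(209 + 185 \cdot 263\right) \left(29 - 386\right) 49 = \left(209 + 48655\right) \left(-357\right) 49 = 48864 \left(-357\right) 49 = \left(-17444448\right) 49 = -854777952$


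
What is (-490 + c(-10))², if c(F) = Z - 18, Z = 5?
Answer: 253009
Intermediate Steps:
c(F) = -13 (c(F) = 5 - 18 = -13)
(-490 + c(-10))² = (-490 - 13)² = (-503)² = 253009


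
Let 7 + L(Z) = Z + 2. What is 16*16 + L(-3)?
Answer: 248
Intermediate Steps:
L(Z) = -5 + Z (L(Z) = -7 + (Z + 2) = -7 + (2 + Z) = -5 + Z)
16*16 + L(-3) = 16*16 + (-5 - 3) = 256 - 8 = 248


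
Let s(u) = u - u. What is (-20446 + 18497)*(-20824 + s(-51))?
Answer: 40585976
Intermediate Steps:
s(u) = 0
(-20446 + 18497)*(-20824 + s(-51)) = (-20446 + 18497)*(-20824 + 0) = -1949*(-20824) = 40585976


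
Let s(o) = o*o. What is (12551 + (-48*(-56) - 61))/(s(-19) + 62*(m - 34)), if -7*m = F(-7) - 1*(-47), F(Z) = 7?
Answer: -106246/15577 ≈ -6.8207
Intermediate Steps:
m = -54/7 (m = -(7 - 1*(-47))/7 = -(7 + 47)/7 = -⅐*54 = -54/7 ≈ -7.7143)
s(o) = o²
(12551 + (-48*(-56) - 61))/(s(-19) + 62*(m - 34)) = (12551 + (-48*(-56) - 61))/((-19)² + 62*(-54/7 - 34)) = (12551 + (2688 - 61))/(361 + 62*(-292/7)) = (12551 + 2627)/(361 - 18104/7) = 15178/(-15577/7) = 15178*(-7/15577) = -106246/15577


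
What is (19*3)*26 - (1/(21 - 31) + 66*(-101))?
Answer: 81481/10 ≈ 8148.1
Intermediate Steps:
(19*3)*26 - (1/(21 - 31) + 66*(-101)) = 57*26 - (1/(-10) - 6666) = 1482 - (-⅒ - 6666) = 1482 - 1*(-66661/10) = 1482 + 66661/10 = 81481/10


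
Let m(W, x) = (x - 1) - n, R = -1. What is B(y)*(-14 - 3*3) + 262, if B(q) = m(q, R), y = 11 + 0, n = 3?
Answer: 377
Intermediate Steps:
m(W, x) = -4 + x (m(W, x) = (x - 1) - 1*3 = (-1 + x) - 3 = -4 + x)
y = 11
B(q) = -5 (B(q) = -4 - 1 = -5)
B(y)*(-14 - 3*3) + 262 = -5*(-14 - 3*3) + 262 = -5*(-14 - 9) + 262 = -5*(-23) + 262 = 115 + 262 = 377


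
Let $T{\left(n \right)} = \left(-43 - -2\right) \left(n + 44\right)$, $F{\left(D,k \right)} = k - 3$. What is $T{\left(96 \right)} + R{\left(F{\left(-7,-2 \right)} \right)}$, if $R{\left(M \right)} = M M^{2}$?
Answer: $-5865$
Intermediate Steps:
$F{\left(D,k \right)} = -3 + k$
$R{\left(M \right)} = M^{3}$
$T{\left(n \right)} = -1804 - 41 n$ ($T{\left(n \right)} = \left(-43 + \left(-27 + 29\right)\right) \left(44 + n\right) = \left(-43 + 2\right) \left(44 + n\right) = - 41 \left(44 + n\right) = -1804 - 41 n$)
$T{\left(96 \right)} + R{\left(F{\left(-7,-2 \right)} \right)} = \left(-1804 - 3936\right) + \left(-3 - 2\right)^{3} = \left(-1804 - 3936\right) + \left(-5\right)^{3} = -5740 - 125 = -5865$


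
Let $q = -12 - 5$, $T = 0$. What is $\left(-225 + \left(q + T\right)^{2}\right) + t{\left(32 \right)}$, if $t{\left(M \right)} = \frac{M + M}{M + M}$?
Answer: $65$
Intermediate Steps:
$q = -17$
$t{\left(M \right)} = 1$ ($t{\left(M \right)} = \frac{2 M}{2 M} = 2 M \frac{1}{2 M} = 1$)
$\left(-225 + \left(q + T\right)^{2}\right) + t{\left(32 \right)} = \left(-225 + \left(-17 + 0\right)^{2}\right) + 1 = \left(-225 + \left(-17\right)^{2}\right) + 1 = \left(-225 + 289\right) + 1 = 64 + 1 = 65$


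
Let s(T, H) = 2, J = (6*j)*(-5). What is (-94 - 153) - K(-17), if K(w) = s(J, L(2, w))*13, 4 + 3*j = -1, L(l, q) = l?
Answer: -273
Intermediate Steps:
j = -5/3 (j = -4/3 + (⅓)*(-1) = -4/3 - ⅓ = -5/3 ≈ -1.6667)
J = 50 (J = (6*(-5/3))*(-5) = -10*(-5) = 50)
K(w) = 26 (K(w) = 2*13 = 26)
(-94 - 153) - K(-17) = (-94 - 153) - 1*26 = -247 - 26 = -273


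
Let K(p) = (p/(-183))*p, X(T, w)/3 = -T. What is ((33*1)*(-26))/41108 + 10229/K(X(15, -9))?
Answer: -12825348401/13873950 ≈ -924.42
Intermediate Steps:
X(T, w) = -3*T (X(T, w) = 3*(-T) = -3*T)
K(p) = -p²/183 (K(p) = (p*(-1/183))*p = (-p/183)*p = -p²/183)
((33*1)*(-26))/41108 + 10229/K(X(15, -9)) = ((33*1)*(-26))/41108 + 10229/((-(-3*15)²/183)) = (33*(-26))*(1/41108) + 10229/((-1/183*(-45)²)) = -858*1/41108 + 10229/((-1/183*2025)) = -429/20554 + 10229/(-675/61) = -429/20554 + 10229*(-61/675) = -429/20554 - 623969/675 = -12825348401/13873950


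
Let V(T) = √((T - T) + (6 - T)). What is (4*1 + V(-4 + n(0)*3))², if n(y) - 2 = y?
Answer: 36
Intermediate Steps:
n(y) = 2 + y
V(T) = √(6 - T) (V(T) = √(0 + (6 - T)) = √(6 - T))
(4*1 + V(-4 + n(0)*3))² = (4*1 + √(6 - (-4 + (2 + 0)*3)))² = (4 + √(6 - (-4 + 2*3)))² = (4 + √(6 - (-4 + 6)))² = (4 + √(6 - 1*2))² = (4 + √(6 - 2))² = (4 + √4)² = (4 + 2)² = 6² = 36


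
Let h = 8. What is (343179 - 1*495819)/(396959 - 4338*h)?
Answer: -576/1367 ≈ -0.42136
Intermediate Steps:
(343179 - 1*495819)/(396959 - 4338*h) = (343179 - 1*495819)/(396959 - 4338*8) = (343179 - 495819)/(396959 - 34704) = -152640/362255 = -152640*1/362255 = -576/1367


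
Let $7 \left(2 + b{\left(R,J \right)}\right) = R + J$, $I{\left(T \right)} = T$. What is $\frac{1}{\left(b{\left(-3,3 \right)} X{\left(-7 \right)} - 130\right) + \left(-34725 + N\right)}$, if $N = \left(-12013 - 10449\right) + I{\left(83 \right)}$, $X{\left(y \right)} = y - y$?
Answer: $- \frac{1}{57234} \approx -1.7472 \cdot 10^{-5}$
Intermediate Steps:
$X{\left(y \right)} = 0$
$b{\left(R,J \right)} = -2 + \frac{J}{7} + \frac{R}{7}$ ($b{\left(R,J \right)} = -2 + \frac{R + J}{7} = -2 + \frac{J + R}{7} = -2 + \left(\frac{J}{7} + \frac{R}{7}\right) = -2 + \frac{J}{7} + \frac{R}{7}$)
$N = -22379$ ($N = \left(-12013 - 10449\right) + 83 = -22462 + 83 = -22379$)
$\frac{1}{\left(b{\left(-3,3 \right)} X{\left(-7 \right)} - 130\right) + \left(-34725 + N\right)} = \frac{1}{\left(\left(-2 + \frac{1}{7} \cdot 3 + \frac{1}{7} \left(-3\right)\right) 0 - 130\right) - 57104} = \frac{1}{\left(\left(-2 + \frac{3}{7} - \frac{3}{7}\right) 0 - 130\right) - 57104} = \frac{1}{\left(\left(-2\right) 0 - 130\right) - 57104} = \frac{1}{\left(0 - 130\right) - 57104} = \frac{1}{-130 - 57104} = \frac{1}{-57234} = - \frac{1}{57234}$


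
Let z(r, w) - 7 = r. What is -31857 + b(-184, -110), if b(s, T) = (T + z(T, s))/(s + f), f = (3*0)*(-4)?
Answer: -5861475/184 ≈ -31856.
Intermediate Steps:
z(r, w) = 7 + r
f = 0 (f = 0*(-4) = 0)
b(s, T) = (7 + 2*T)/s (b(s, T) = (T + (7 + T))/(s + 0) = (7 + 2*T)/s)
-31857 + b(-184, -110) = -31857 + (7 + 2*(-110))/(-184) = -31857 - (7 - 220)/184 = -31857 - 1/184*(-213) = -31857 + 213/184 = -5861475/184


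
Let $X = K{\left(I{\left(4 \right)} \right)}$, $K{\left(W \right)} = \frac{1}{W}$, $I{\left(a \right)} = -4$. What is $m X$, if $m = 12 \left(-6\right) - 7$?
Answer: $\frac{79}{4} \approx 19.75$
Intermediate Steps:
$X = - \frac{1}{4}$ ($X = \frac{1}{-4} = - \frac{1}{4} \approx -0.25$)
$m = -79$ ($m = -72 - 7 = -79$)
$m X = \left(-79\right) \left(- \frac{1}{4}\right) = \frac{79}{4}$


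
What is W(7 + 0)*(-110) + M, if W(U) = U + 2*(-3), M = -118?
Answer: -228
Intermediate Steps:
W(U) = -6 + U (W(U) = U - 6 = -6 + U)
W(7 + 0)*(-110) + M = (-6 + (7 + 0))*(-110) - 118 = (-6 + 7)*(-110) - 118 = 1*(-110) - 118 = -110 - 118 = -228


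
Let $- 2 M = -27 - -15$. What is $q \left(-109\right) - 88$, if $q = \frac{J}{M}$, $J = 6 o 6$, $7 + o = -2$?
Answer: $5798$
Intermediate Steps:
$o = -9$ ($o = -7 - 2 = -9$)
$M = 6$ ($M = - \frac{-27 - -15}{2} = - \frac{-27 + 15}{2} = \left(- \frac{1}{2}\right) \left(-12\right) = 6$)
$J = -324$ ($J = 6 \left(-9\right) 6 = \left(-54\right) 6 = -324$)
$q = -54$ ($q = - \frac{324}{6} = \left(-324\right) \frac{1}{6} = -54$)
$q \left(-109\right) - 88 = \left(-54\right) \left(-109\right) - 88 = 5886 - 88 = 5798$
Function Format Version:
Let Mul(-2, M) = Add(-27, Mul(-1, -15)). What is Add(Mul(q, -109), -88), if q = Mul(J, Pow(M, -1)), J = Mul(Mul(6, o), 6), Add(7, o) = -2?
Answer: 5798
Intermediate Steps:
o = -9 (o = Add(-7, -2) = -9)
M = 6 (M = Mul(Rational(-1, 2), Add(-27, Mul(-1, -15))) = Mul(Rational(-1, 2), Add(-27, 15)) = Mul(Rational(-1, 2), -12) = 6)
J = -324 (J = Mul(Mul(6, -9), 6) = Mul(-54, 6) = -324)
q = -54 (q = Mul(-324, Pow(6, -1)) = Mul(-324, Rational(1, 6)) = -54)
Add(Mul(q, -109), -88) = Add(Mul(-54, -109), -88) = Add(5886, -88) = 5798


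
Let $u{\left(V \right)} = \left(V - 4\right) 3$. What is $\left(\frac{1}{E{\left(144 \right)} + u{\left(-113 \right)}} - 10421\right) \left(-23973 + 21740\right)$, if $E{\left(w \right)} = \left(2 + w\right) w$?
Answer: $\frac{481062630356}{20673} \approx 2.327 \cdot 10^{7}$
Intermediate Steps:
$E{\left(w \right)} = w \left(2 + w\right)$
$u{\left(V \right)} = -12 + 3 V$ ($u{\left(V \right)} = \left(-4 + V\right) 3 = -12 + 3 V$)
$\left(\frac{1}{E{\left(144 \right)} + u{\left(-113 \right)}} - 10421\right) \left(-23973 + 21740\right) = \left(\frac{1}{144 \left(2 + 144\right) + \left(-12 + 3 \left(-113\right)\right)} - 10421\right) \left(-23973 + 21740\right) = \left(\frac{1}{144 \cdot 146 - 351} - 10421\right) \left(-2233\right) = \left(\frac{1}{21024 - 351} - 10421\right) \left(-2233\right) = \left(\frac{1}{20673} - 10421\right) \left(-2233\right) = \left(- \frac{215433332}{20673}\right) \left(-2233\right) = \frac{481062630356}{20673}$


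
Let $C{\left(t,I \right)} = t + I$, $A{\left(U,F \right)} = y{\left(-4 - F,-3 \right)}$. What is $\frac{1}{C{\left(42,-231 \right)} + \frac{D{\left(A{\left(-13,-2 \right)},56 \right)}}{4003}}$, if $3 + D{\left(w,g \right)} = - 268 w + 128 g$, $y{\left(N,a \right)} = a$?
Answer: $- \frac{4003}{748598} \approx -0.0053473$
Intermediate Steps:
$A{\left(U,F \right)} = -3$
$D{\left(w,g \right)} = -3 - 268 w + 128 g$ ($D{\left(w,g \right)} = -3 + \left(- 268 w + 128 g\right) = -3 - 268 w + 128 g$)
$C{\left(t,I \right)} = I + t$
$\frac{1}{C{\left(42,-231 \right)} + \frac{D{\left(A{\left(-13,-2 \right)},56 \right)}}{4003}} = \frac{1}{\left(-231 + 42\right) + \frac{-3 - -804 + 128 \cdot 56}{4003}} = \frac{1}{-189 + \left(-3 + 804 + 7168\right) \frac{1}{4003}} = \frac{1}{-189 + 7969 \cdot \frac{1}{4003}} = \frac{1}{-189 + \frac{7969}{4003}} = \frac{1}{- \frac{748598}{4003}} = - \frac{4003}{748598}$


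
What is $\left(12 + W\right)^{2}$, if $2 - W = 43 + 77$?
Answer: $11236$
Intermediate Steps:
$W = -118$ ($W = 2 - \left(43 + 77\right) = 2 - 120 = -118$)
$\left(12 + W\right)^{2} = \left(12 - 118\right)^{2} = \left(-106\right)^{2} = 11236$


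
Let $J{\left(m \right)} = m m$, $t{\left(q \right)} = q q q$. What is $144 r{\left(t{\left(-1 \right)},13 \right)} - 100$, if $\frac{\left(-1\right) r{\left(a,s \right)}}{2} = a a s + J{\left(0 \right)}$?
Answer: $-3844$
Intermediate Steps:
$t{\left(q \right)} = q^{3}$ ($t{\left(q \right)} = q^{2} q = q^{3}$)
$J{\left(m \right)} = m^{2}$
$r{\left(a,s \right)} = - 2 s a^{2}$ ($r{\left(a,s \right)} = - 2 \left(a a s + 0^{2}\right) = - 2 \left(a^{2} s + 0\right) = - 2 \left(s a^{2} + 0\right) = - 2 s a^{2}$)
$144 r{\left(t{\left(-1 \right)},13 \right)} - 100 = 144 \left(\left(-2\right) 13 \left(\left(-1\right)^{3}\right)^{2}\right) - 100 = 144 \left(\left(-2\right) 13 \left(-1\right)^{2}\right) - 100 = 144 \left(\left(-2\right) 13 \cdot 1\right) - 100 = 144 \left(-26\right) - 100 = -3744 - 100 = -3844$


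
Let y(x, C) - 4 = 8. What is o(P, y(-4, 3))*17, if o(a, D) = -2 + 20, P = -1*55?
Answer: 306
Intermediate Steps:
P = -55
y(x, C) = 12 (y(x, C) = 4 + 8 = 12)
o(a, D) = 18
o(P, y(-4, 3))*17 = 18*17 = 306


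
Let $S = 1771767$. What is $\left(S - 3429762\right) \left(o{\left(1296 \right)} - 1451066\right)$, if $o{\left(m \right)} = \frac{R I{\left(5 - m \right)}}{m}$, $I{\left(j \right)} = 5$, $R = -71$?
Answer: $\frac{1039331790789515}{432} \approx 2.4059 \cdot 10^{12}$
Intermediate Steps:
$o{\left(m \right)} = - \frac{355}{m}$ ($o{\left(m \right)} = \frac{\left(-71\right) 5}{m} = - \frac{355}{m}$)
$\left(S - 3429762\right) \left(o{\left(1296 \right)} - 1451066\right) = \left(1771767 - 3429762\right) \left(- \frac{355}{1296} - 1451066\right) = - 1657995 \left(\left(-355\right) \frac{1}{1296} - 1451066\right) = - 1657995 \left(- \frac{355}{1296} - 1451066\right) = \left(-1657995\right) \left(- \frac{1880581891}{1296}\right) = \frac{1039331790789515}{432}$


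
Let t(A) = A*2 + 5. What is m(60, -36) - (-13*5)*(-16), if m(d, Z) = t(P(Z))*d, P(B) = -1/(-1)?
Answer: -620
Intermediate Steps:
P(B) = 1 (P(B) = -1*(-1) = 1)
t(A) = 5 + 2*A (t(A) = 2*A + 5 = 5 + 2*A)
m(d, Z) = 7*d (m(d, Z) = (5 + 2*1)*d = (5 + 2)*d = 7*d)
m(60, -36) - (-13*5)*(-16) = 7*60 - (-13*5)*(-16) = 420 - (-65)*(-16) = 420 - 1*1040 = 420 - 1040 = -620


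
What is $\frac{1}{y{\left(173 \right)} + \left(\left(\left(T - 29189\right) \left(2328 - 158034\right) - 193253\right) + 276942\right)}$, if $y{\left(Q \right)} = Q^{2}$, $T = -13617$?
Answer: $\frac{1}{6665264654} \approx 1.5003 \cdot 10^{-10}$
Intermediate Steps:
$\frac{1}{y{\left(173 \right)} + \left(\left(\left(T - 29189\right) \left(2328 - 158034\right) - 193253\right) + 276942\right)} = \frac{1}{173^{2} - \left(-83689 - \left(-13617 - 29189\right) \left(2328 - 158034\right)\right)} = \frac{1}{29929 + \left(\left(\left(-42806\right) \left(-155706\right) - 193253\right) + 276942\right)} = \frac{1}{29929 + \left(\left(6665151036 - 193253\right) + 276942\right)} = \frac{1}{29929 + \left(6664957783 + 276942\right)} = \frac{1}{29929 + 6665234725} = \frac{1}{6665264654}$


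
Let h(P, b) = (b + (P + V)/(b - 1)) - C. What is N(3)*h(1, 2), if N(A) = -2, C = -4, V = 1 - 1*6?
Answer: -4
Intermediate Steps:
V = -5 (V = 1 - 6 = -5)
h(P, b) = 4 + b + (-5 + P)/(-1 + b) (h(P, b) = (b + (P - 5)/(b - 1)) - 1*(-4) = (b + (-5 + P)/(-1 + b)) + 4 = 4 + b + (-5 + P)/(-1 + b))
N(3)*h(1, 2) = -2*(-9 + 1 + 2² + 3*2)/(-1 + 2) = -2*(-9 + 1 + 4 + 6)/1 = -2*2 = -4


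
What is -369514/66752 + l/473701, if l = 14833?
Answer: -87024509449/15810244576 ≈ -5.5043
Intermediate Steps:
-369514/66752 + l/473701 = -369514/66752 + 14833/473701 = -369514*1/66752 + 14833*(1/473701) = -184757/33376 + 14833/473701 = -87024509449/15810244576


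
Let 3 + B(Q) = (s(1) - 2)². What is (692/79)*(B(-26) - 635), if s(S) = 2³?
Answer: -416584/79 ≈ -5273.2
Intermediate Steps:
s(S) = 8
B(Q) = 33 (B(Q) = -3 + (8 - 2)² = -3 + 6² = -3 + 36 = 33)
(692/79)*(B(-26) - 635) = (692/79)*(33 - 635) = (692*(1/79))*(-602) = (692/79)*(-602) = -416584/79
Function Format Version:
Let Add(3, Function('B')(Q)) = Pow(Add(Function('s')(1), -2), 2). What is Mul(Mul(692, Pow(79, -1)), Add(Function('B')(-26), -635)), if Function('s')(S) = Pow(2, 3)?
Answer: Rational(-416584, 79) ≈ -5273.2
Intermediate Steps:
Function('s')(S) = 8
Function('B')(Q) = 33 (Function('B')(Q) = Add(-3, Pow(Add(8, -2), 2)) = Add(-3, Pow(6, 2)) = Add(-3, 36) = 33)
Mul(Mul(692, Pow(79, -1)), Add(Function('B')(-26), -635)) = Mul(Mul(692, Pow(79, -1)), Add(33, -635)) = Mul(Mul(692, Rational(1, 79)), -602) = Mul(Rational(692, 79), -602) = Rational(-416584, 79)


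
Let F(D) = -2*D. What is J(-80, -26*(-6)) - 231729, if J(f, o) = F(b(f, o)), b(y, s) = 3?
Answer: -231735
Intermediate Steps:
J(f, o) = -6 (J(f, o) = -2*3 = -6)
J(-80, -26*(-6)) - 231729 = -6 - 231729 = -231735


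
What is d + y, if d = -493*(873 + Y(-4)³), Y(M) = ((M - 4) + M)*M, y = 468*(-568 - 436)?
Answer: -55422117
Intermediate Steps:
y = -469872 (y = 468*(-1004) = -469872)
Y(M) = M*(-4 + 2*M) (Y(M) = ((-4 + M) + M)*M = (-4 + 2*M)*M = M*(-4 + 2*M))
d = -54952245 (d = -493*(873 + (2*(-4)*(-2 - 4))³) = -493*(873 + (2*(-4)*(-6))³) = -493*(873 + 48³) = -493*(873 + 110592) = -493*111465 = -54952245)
d + y = -54952245 - 469872 = -55422117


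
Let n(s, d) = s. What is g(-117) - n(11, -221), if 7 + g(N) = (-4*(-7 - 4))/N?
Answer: -2150/117 ≈ -18.376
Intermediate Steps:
g(N) = -7 + 44/N (g(N) = -7 + (-4*(-7 - 4))/N = -7 + (-4*(-11))/N = -7 + 44/N)
g(-117) - n(11, -221) = (-7 + 44/(-117)) - 1*11 = (-7 + 44*(-1/117)) - 11 = (-7 - 44/117) - 11 = -863/117 - 11 = -2150/117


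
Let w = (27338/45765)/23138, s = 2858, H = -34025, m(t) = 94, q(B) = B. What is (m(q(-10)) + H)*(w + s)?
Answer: -51343819776710269/529455285 ≈ -9.6975e+7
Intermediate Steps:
w = 13669/529455285 (w = (27338*(1/45765))*(1/23138) = (27338/45765)*(1/23138) = 13669/529455285 ≈ 2.5817e-5)
(m(q(-10)) + H)*(w + s) = (94 - 34025)*(13669/529455285 + 2858) = -33931*1513183218199/529455285 = -51343819776710269/529455285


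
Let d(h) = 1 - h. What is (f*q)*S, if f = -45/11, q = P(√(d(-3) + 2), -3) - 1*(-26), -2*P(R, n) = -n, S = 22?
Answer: -2205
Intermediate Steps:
P(R, n) = n/2 (P(R, n) = -(-1)*n/2 = n/2)
q = 49/2 (q = (½)*(-3) - 1*(-26) = -3/2 + 26 = 49/2 ≈ 24.500)
f = -45/11 (f = -45*1/11 = -45/11 ≈ -4.0909)
(f*q)*S = -45/11*49/2*22 = -2205/22*22 = -2205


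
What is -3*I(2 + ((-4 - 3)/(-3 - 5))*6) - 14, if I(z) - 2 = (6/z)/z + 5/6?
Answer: -38421/1682 ≈ -22.842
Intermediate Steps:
I(z) = 17/6 + 6/z**2 (I(z) = 2 + ((6/z)/z + 5/6) = 2 + (6/z**2 + 5*(1/6)) = 2 + (6/z**2 + 5/6) = 2 + (5/6 + 6/z**2) = 17/6 + 6/z**2)
-3*I(2 + ((-4 - 3)/(-3 - 5))*6) - 14 = -3*(17/6 + 6/(2 + ((-4 - 3)/(-3 - 5))*6)**2) - 14 = -3*(17/6 + 6/(2 - 7/(-8)*6)**2) - 14 = -3*(17/6 + 6/(2 - 7*(-1/8)*6)**2) - 14 = -3*(17/6 + 6/(2 + (7/8)*6)**2) - 14 = -3*(17/6 + 6/(2 + 21/4)**2) - 14 = -3*(17/6 + 6/(29/4)**2) - 14 = -3*(17/6 + 6*(16/841)) - 14 = -3*(17/6 + 96/841) - 14 = -3*14873/5046 - 14 = -14873/1682 - 14 = -38421/1682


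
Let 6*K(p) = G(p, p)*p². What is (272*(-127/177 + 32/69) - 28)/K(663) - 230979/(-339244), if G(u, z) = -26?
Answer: 1791246030394907/2630646133692876 ≈ 0.68091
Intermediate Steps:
K(p) = -13*p²/3 (K(p) = (-26*p²)/6 = -13*p²/3)
(272*(-127/177 + 32/69) - 28)/K(663) - 230979/(-339244) = (272*(-127/177 + 32/69) - 28)/((-13/3*663²)) - 230979/(-339244) = (272*(-127*1/177 + 32*(1/69)) - 28)/((-13/3*439569)) - 230979*(-1/339244) = (272*(-127/177 + 32/69) - 28)/(-1904799) + 230979/339244 = (272*(-1033/4071) - 28)*(-1/1904799) + 230979/339244 = (-280976/4071 - 28)*(-1/1904799) + 230979/339244 = -394964/4071*(-1/1904799) + 230979/339244 = 394964/7754436729 + 230979/339244 = 1791246030394907/2630646133692876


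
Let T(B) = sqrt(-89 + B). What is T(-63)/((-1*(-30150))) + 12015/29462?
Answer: 12015/29462 + I*sqrt(38)/15075 ≈ 0.40781 + 0.00040892*I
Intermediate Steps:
T(-63)/((-1*(-30150))) + 12015/29462 = sqrt(-89 - 63)/((-1*(-30150))) + 12015/29462 = sqrt(-152)/30150 + 12015*(1/29462) = (2*I*sqrt(38))*(1/30150) + 12015/29462 = I*sqrt(38)/15075 + 12015/29462 = 12015/29462 + I*sqrt(38)/15075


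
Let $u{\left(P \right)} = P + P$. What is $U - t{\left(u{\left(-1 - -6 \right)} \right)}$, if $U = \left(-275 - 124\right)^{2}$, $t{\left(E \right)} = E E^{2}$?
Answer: $158201$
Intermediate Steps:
$u{\left(P \right)} = 2 P$
$t{\left(E \right)} = E^{3}$
$U = 159201$ ($U = \left(-399\right)^{2} = 159201$)
$U - t{\left(u{\left(-1 - -6 \right)} \right)} = 159201 - \left(2 \left(-1 - -6\right)\right)^{3} = 159201 - \left(2 \left(-1 + 6\right)\right)^{3} = 159201 - \left(2 \cdot 5\right)^{3} = 159201 - 10^{3} = 159201 - 1000 = 158201$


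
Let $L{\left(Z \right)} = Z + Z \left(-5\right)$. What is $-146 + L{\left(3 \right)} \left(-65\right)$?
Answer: $634$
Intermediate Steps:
$L{\left(Z \right)} = - 4 Z$ ($L{\left(Z \right)} = Z - 5 Z = - 4 Z$)
$-146 + L{\left(3 \right)} \left(-65\right) = -146 + \left(-4\right) 3 \left(-65\right) = -146 - -780 = -146 + 780 = 634$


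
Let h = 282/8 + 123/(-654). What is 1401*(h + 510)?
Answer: 332943447/436 ≈ 7.6363e+5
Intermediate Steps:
h = 15287/436 (h = 282*(⅛) + 123*(-1/654) = 141/4 - 41/218 = 15287/436 ≈ 35.062)
1401*(h + 510) = 1401*(15287/436 + 510) = 1401*(237647/436) = 332943447/436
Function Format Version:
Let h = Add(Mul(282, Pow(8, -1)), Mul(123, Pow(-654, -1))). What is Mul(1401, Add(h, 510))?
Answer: Rational(332943447, 436) ≈ 7.6363e+5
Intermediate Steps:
h = Rational(15287, 436) (h = Add(Mul(282, Rational(1, 8)), Mul(123, Rational(-1, 654))) = Add(Rational(141, 4), Rational(-41, 218)) = Rational(15287, 436) ≈ 35.062)
Mul(1401, Add(h, 510)) = Mul(1401, Add(Rational(15287, 436), 510)) = Mul(1401, Rational(237647, 436)) = Rational(332943447, 436)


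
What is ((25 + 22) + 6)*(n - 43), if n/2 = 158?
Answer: 14469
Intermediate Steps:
n = 316 (n = 2*158 = 316)
((25 + 22) + 6)*(n - 43) = ((25 + 22) + 6)*(316 - 43) = (47 + 6)*273 = 53*273 = 14469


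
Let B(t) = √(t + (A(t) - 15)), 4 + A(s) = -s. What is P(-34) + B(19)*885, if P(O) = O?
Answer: -34 + 885*I*√19 ≈ -34.0 + 3857.6*I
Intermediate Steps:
A(s) = -4 - s
B(t) = I*√19 (B(t) = √(t + ((-4 - t) - 15)) = √(t + (-19 - t)) = √(-19) = I*√19)
P(-34) + B(19)*885 = -34 + (I*√19)*885 = -34 + 885*I*√19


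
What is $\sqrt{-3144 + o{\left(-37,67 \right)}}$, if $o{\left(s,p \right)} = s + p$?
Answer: $3 i \sqrt{346} \approx 55.803 i$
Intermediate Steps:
$o{\left(s,p \right)} = p + s$
$\sqrt{-3144 + o{\left(-37,67 \right)}} = \sqrt{-3144 + \left(67 - 37\right)} = \sqrt{-3144 + 30} = \sqrt{-3114} = 3 i \sqrt{346}$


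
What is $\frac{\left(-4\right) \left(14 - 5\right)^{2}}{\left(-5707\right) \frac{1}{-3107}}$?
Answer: $- \frac{77436}{439} \approx -176.39$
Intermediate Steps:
$\frac{\left(-4\right) \left(14 - 5\right)^{2}}{\left(-5707\right) \frac{1}{-3107}} = \frac{\left(-4\right) 9^{2}}{\left(-5707\right) \left(- \frac{1}{3107}\right)} = \frac{\left(-4\right) 81}{\frac{439}{239}} = \left(-324\right) \frac{239}{439} = - \frac{77436}{439}$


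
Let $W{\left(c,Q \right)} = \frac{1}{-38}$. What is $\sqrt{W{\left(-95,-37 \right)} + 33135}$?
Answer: $\frac{\sqrt{47846902}}{38} \approx 182.03$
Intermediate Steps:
$W{\left(c,Q \right)} = - \frac{1}{38}$
$\sqrt{W{\left(-95,-37 \right)} + 33135} = \sqrt{- \frac{1}{38} + 33135} = \sqrt{\frac{1259129}{38}} = \frac{\sqrt{47846902}}{38}$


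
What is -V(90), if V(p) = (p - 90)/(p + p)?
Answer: 0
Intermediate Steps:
V(p) = (-90 + p)/(2*p) (V(p) = (-90 + p)/((2*p)) = (-90 + p)*(1/(2*p)) = (-90 + p)/(2*p))
-V(90) = -(-90 + 90)/(2*90) = -0/(2*90) = -1*0 = 0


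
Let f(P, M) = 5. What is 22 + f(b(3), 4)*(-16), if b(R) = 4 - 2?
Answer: -58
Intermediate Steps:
b(R) = 2
22 + f(b(3), 4)*(-16) = 22 + 5*(-16) = 22 - 80 = -58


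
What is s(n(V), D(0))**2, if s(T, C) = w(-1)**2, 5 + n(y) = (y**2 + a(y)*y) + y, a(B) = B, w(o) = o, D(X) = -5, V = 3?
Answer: 1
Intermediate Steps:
n(y) = -5 + y + 2*y**2 (n(y) = -5 + ((y**2 + y*y) + y) = -5 + ((y**2 + y**2) + y) = -5 + (2*y**2 + y) = -5 + (y + 2*y**2) = -5 + y + 2*y**2)
s(T, C) = 1 (s(T, C) = (-1)**2 = 1)
s(n(V), D(0))**2 = 1**2 = 1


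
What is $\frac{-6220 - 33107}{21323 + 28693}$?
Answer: $- \frac{13109}{16672} \approx -0.78629$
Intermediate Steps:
$\frac{-6220 - 33107}{21323 + 28693} = \frac{-6220 - 33107}{50016} = \left(-39327\right) \frac{1}{50016} = - \frac{13109}{16672}$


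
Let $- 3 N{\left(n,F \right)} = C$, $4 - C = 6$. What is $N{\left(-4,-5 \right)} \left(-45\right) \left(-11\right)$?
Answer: $330$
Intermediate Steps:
$C = -2$ ($C = 4 - 6 = -2$)
$N{\left(n,F \right)} = \frac{2}{3}$ ($N{\left(n,F \right)} = \left(- \frac{1}{3}\right) \left(-2\right) = \frac{2}{3}$)
$N{\left(-4,-5 \right)} \left(-45\right) \left(-11\right) = \frac{2}{3} \left(-45\right) \left(-11\right) = \left(-30\right) \left(-11\right) = 330$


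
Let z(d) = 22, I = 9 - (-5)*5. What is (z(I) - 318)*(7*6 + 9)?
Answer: -15096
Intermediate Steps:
I = 34 (I = 9 - 1*(-25) = 9 + 25 = 34)
(z(I) - 318)*(7*6 + 9) = (22 - 318)*(7*6 + 9) = -296*(42 + 9) = -296*51 = -15096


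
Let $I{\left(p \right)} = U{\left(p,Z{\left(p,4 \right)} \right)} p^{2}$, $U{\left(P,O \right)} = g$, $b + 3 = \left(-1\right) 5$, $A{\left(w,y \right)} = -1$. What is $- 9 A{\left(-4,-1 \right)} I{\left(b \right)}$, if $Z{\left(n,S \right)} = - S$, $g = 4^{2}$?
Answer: $9216$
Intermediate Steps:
$b = -8$ ($b = -3 - 5 = -8$)
$g = 16$
$U{\left(P,O \right)} = 16$
$I{\left(p \right)} = 16 p^{2}$
$- 9 A{\left(-4,-1 \right)} I{\left(b \right)} = \left(-9\right) \left(-1\right) 16 \left(-8\right)^{2} = 9 \cdot 16 \cdot 64 = 9 \cdot 1024 = 9216$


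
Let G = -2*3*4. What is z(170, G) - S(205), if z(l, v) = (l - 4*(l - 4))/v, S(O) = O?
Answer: -2213/12 ≈ -184.42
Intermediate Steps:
G = -24 (G = -6*4 = -24)
z(l, v) = (16 - 3*l)/v (z(l, v) = (l - 4*(-4 + l))/v = (l + (16 - 4*l))/v = (16 - 3*l)/v)
z(170, G) - S(205) = (16 - 3*170)/(-24) - 1*205 = -(16 - 510)/24 - 205 = -1/24*(-494) - 205 = 247/12 - 205 = -2213/12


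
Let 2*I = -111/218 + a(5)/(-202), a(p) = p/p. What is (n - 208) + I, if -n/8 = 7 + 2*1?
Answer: -3085350/11009 ≈ -280.26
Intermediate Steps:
a(p) = 1
n = -72 (n = -8*(7 + 2*1) = -8*(7 + 2) = -8*9 = -72)
I = -2830/11009 (I = (-111/218 + 1/(-202))/2 = (-111*1/218 + 1*(-1/202))/2 = (-111/218 - 1/202)/2 = (1/2)*(-5660/11009) = -2830/11009 ≈ -0.25706)
(n - 208) + I = (-72 - 208) - 2830/11009 = -280 - 2830/11009 = -3085350/11009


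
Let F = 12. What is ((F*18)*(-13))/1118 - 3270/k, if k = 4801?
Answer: -659118/206443 ≈ -3.1927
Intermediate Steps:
((F*18)*(-13))/1118 - 3270/k = ((12*18)*(-13))/1118 - 3270/4801 = (216*(-13))*(1/1118) - 3270*1/4801 = -2808*1/1118 - 3270/4801 = -108/43 - 3270/4801 = -659118/206443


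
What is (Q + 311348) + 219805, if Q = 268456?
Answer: 799609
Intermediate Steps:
(Q + 311348) + 219805 = (268456 + 311348) + 219805 = 579804 + 219805 = 799609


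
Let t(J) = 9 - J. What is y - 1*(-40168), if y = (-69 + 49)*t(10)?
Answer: 40188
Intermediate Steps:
y = 20 (y = (-69 + 49)*(9 - 1*10) = -20*(9 - 10) = -20*(-1) = 20)
y - 1*(-40168) = 20 - 1*(-40168) = 20 + 40168 = 40188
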